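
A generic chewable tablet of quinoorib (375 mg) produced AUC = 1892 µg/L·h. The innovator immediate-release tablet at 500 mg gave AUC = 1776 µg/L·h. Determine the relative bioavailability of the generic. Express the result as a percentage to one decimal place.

F_rel = 142.0%

F_rel = (AUC_test/D_test) / (AUC_ref/D_ref)
      = (1892/375) / (1776/500)
      = 5.04533 / 3.552 = 1.4204 = 142.04%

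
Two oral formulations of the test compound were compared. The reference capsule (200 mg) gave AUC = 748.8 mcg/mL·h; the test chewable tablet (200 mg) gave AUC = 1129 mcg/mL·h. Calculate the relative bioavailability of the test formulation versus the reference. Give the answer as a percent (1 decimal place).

F_rel = 150.8%

F_rel = (AUC_test/D_test) / (AUC_ref/D_ref)
      = (1129/200) / (748.8/200)
      = 5.645 / 3.744 = 1.5077 = 150.77%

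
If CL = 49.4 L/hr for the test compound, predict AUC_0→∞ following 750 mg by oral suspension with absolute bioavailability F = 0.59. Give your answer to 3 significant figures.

AUC = 8.96 mg/L·hr

AUC_0→∞ = F × Dose / CL
        = 0.59 × 750 / 49.4 = 8.95749 mg/L·hr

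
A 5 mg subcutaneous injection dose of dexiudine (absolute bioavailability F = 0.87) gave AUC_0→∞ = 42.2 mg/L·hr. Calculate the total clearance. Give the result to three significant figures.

CL = F × Dose / AUC_0→∞
   = 0.87 × 5 / 42.2 = 0.103081 L/hr

CL = 0.103 L/hr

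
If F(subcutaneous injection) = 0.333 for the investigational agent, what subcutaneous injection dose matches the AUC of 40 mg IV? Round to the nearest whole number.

D_subcutaneous = 120 mg

For equal systemic exposure: F × D_ev = D_iv
D_ev = D_iv / F = 40 / 0.333 = 120.12 mg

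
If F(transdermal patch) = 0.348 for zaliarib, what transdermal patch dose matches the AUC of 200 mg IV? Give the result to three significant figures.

D_transdermal = 575 mg

For equal systemic exposure: F × D_ev = D_iv
D_ev = D_iv / F = 200 / 0.348 = 574.713 mg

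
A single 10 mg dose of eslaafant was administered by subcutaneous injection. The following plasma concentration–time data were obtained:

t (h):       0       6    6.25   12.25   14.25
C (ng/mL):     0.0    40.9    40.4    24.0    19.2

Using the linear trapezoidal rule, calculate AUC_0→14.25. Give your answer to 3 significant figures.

AUC = 369 ng/mL·h

Trapezoidal AUC_0→14.25:
  [0→6]: (0.0+40.9)/2 × 6 = 122.7
  [6→6.25]: (40.9+40.4)/2 × 0.25 = 10.1625
  [6.25→12.25]: (40.4+24.0)/2 × 6 = 193.2
  [12.25→14.25]: (24.0+19.2)/2 × 2 = 43.2
  Sum = 369.2625 ng/mL·h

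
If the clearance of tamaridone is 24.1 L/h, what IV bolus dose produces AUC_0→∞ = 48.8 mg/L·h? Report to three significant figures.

Dose = 1180 mg

Dose_iv = CL × AUC_0→∞
     = 24.1 × 48.8 = 1176.08 mg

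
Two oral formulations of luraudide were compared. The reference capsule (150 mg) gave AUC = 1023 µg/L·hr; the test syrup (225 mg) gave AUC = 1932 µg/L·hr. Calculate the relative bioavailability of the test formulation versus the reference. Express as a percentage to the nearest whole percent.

F_rel = 126%

F_rel = (AUC_test/D_test) / (AUC_ref/D_ref)
      = (1932/225) / (1023/150)
      = 8.58667 / 6.82 = 1.2590 = 125.90%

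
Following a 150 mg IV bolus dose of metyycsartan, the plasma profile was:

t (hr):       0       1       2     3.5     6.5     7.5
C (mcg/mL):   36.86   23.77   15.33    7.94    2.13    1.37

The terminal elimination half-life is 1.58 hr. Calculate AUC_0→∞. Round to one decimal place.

Trapezoidal AUC_0→7.5:
  [0→1]: (36.86+23.77)/2 × 1 = 30.315
  [1→2]: (23.77+15.33)/2 × 1 = 19.55
  [2→3.5]: (15.33+7.94)/2 × 1.5 = 17.4525
  [3.5→6.5]: (7.94+2.13)/2 × 3 = 15.105
  [6.5→7.5]: (2.13+1.37)/2 × 1 = 1.75
  Sum = 84.1725 mcg/mL·hr
k_e = ln2 / t½ = 0.693147 / 1.58 = 0.4387 hr^-1
Extrapolated tail: C_last / k_e = 1.37 / 0.4387 = 3.123
AUC_0→∞ = 84.1725 + 3.123 = 87.2955 mcg/mL·hr

AUC = 87.3 mcg/mL·hr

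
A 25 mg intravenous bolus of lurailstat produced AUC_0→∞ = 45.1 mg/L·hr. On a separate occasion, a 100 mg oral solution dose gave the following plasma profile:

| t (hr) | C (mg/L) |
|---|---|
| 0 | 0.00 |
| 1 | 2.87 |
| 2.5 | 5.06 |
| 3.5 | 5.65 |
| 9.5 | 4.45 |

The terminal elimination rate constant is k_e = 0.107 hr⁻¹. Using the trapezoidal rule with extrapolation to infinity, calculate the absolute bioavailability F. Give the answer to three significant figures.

F = 0.469

Trapezoidal AUC_0→9.5 (oral solution):
  [0→1]: (0.00+2.87)/2 × 1 = 1.435
  [1→2.5]: (2.87+5.06)/2 × 1.5 = 5.9475
  [2.5→3.5]: (5.06+5.65)/2 × 1 = 5.355
  [3.5→9.5]: (5.65+4.45)/2 × 6 = 30.3
  Sum = 43.0375 mg/L·hr
Tail: C_last/k_e = 4.45/0.107 = 41.589
AUC_0→∞ (oral solution) = 43.0375 + 41.589 = 84.6265 mg/L·hr
F = (AUC_ev/D_ev)/(AUC_iv/D_iv) = (84.6265/100)/(45.1/25) = 0.846265/1.804 = 0.4691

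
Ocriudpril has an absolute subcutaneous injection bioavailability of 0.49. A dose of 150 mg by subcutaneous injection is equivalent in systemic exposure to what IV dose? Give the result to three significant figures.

D_iv = 73.5 mg

Systemic exposure from an extravascular dose = F × D_ev, so the equivalent IV dose is F × D_ev.
D_iv = F × D_ev = 0.49 × 150 = 73.5 mg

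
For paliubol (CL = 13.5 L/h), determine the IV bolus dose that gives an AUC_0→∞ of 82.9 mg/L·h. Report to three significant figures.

Dose_iv = CL × AUC_0→∞
     = 13.5 × 82.9 = 1119.15 mg

Dose = 1120 mg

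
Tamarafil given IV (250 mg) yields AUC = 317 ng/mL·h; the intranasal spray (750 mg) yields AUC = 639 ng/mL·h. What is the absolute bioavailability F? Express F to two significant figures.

F = 0.67

F = (AUC_ev / D_ev) / (AUC_iv / D_iv)
  = (639/750) / (317/250)
  = 0.852 / 1.268 = 0.6719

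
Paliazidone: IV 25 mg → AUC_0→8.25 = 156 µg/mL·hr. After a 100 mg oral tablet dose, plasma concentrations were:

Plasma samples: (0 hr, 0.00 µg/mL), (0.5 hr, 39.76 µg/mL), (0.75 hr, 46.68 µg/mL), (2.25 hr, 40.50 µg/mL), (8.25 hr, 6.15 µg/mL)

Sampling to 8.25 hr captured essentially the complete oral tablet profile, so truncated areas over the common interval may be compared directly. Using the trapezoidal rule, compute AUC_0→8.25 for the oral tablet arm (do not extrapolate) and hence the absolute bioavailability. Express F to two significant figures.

F = 0.36

Trapezoidal AUC_0→8.25 (oral tablet):
  [0→0.5]: (0.00+39.76)/2 × 0.5 = 9.94
  [0.5→0.75]: (39.76+46.68)/2 × 0.25 = 10.805
  [0.75→2.25]: (46.68+40.50)/2 × 1.5 = 65.385
  [2.25→8.25]: (40.50+6.15)/2 × 6 = 139.95
  Sum = 226.08 µg/mL·hr
F = (AUC_ev/D_ev)/(AUC_iv/D_iv) = (226.08/100)/(156/25) = 2.2608/6.24 = 0.3623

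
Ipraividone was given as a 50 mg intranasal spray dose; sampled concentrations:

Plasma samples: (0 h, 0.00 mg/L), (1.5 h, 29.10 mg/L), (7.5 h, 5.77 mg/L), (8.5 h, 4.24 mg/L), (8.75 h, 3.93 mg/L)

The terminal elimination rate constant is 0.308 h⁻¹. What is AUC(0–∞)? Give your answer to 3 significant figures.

Trapezoidal AUC_0→8.75:
  [0→1.5]: (0.00+29.10)/2 × 1.5 = 21.825
  [1.5→7.5]: (29.10+5.77)/2 × 6 = 104.61
  [7.5→8.5]: (5.77+4.24)/2 × 1 = 5.005
  [8.5→8.75]: (4.24+3.93)/2 × 0.25 = 1.02125
  Sum = 132.46125 mg/L·h
Extrapolated tail: C_last / k_e = 3.93 / 0.308 = 12.760
AUC_0→∞ = 132.46125 + 12.760 = 145.22125 mg/L·h

AUC = 145 mg/L·h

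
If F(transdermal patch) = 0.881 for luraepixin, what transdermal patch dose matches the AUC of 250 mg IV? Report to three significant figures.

D_transdermal = 284 mg

For equal systemic exposure: F × D_ev = D_iv
D_ev = D_iv / F = 250 / 0.881 = 283.768 mg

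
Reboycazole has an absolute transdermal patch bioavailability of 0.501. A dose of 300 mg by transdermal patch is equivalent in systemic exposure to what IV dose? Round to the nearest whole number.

D_iv = 150 mg

Systemic exposure from an extravascular dose = F × D_ev, so the equivalent IV dose is F × D_ev.
D_iv = F × D_ev = 0.501 × 300 = 150.3 mg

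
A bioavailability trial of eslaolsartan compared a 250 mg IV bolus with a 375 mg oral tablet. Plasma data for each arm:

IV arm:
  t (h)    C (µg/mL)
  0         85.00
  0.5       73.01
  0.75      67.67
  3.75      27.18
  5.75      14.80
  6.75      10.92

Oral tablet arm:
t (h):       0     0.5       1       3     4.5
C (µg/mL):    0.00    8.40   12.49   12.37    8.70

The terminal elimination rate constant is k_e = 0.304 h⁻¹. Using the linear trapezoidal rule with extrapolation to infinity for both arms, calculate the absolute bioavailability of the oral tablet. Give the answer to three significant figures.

F = 0.176

Trapezoidal AUC_0→6.75 (IV):
  [0→0.5]: (85.00+73.01)/2 × 0.5 = 39.5025
  [0.5→0.75]: (73.01+67.67)/2 × 0.25 = 17.585
  [0.75→3.75]: (67.67+27.18)/2 × 3 = 142.275
  [3.75→5.75]: (27.18+14.80)/2 × 2 = 41.98
  [5.75→6.75]: (14.80+10.92)/2 × 1 = 12.86
  Sum = 254.2025 µg/mL·h
IV tail: 10.92/0.304 = 35.921; AUC_iv,0→∞ = 254.2025 + 35.921 = 290.1235 µg/mL·h
Trapezoidal AUC_0→4.5 (oral tablet):
  [0→0.5]: (0.00+8.40)/2 × 0.5 = 2.1
  [0.5→1]: (8.40+12.49)/2 × 0.5 = 5.2225
  [1→3]: (12.49+12.37)/2 × 2 = 24.86
  [3→4.5]: (12.37+8.70)/2 × 1.5 = 15.8025
  Sum = 47.985 µg/mL·h
oral tablet tail: 8.70/0.304 = 28.618; AUC_ev,0→∞ = 47.985 + 28.618 = 76.603 µg/mL·h
F = (AUC_ev/D_ev)/(AUC_iv/D_iv) = (76.603/375)/(290.1235/250) = 0.204275/1.160494 = 0.1760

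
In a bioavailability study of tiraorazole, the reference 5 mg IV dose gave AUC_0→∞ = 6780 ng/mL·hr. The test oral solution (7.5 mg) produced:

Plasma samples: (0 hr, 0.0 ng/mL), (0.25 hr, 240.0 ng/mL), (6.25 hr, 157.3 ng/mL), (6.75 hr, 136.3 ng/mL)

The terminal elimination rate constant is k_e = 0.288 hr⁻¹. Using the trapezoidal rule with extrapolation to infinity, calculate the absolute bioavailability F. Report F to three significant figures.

F = 0.174

Trapezoidal AUC_0→6.75 (oral solution):
  [0→0.25]: (0.0+240.0)/2 × 0.25 = 30.0
  [0.25→6.25]: (240.0+157.3)/2 × 6 = 1191.9
  [6.25→6.75]: (157.3+136.3)/2 × 0.5 = 73.4
  Sum = 1295.3 ng/mL·hr
Tail: C_last/k_e = 136.3/0.288 = 473.264
AUC_0→∞ (oral solution) = 1295.3 + 473.264 = 1768.564 ng/mL·hr
F = (AUC_ev/D_ev)/(AUC_iv/D_iv) = (1768.564/7.5)/(6780/5) = 235.809/1356 = 0.1739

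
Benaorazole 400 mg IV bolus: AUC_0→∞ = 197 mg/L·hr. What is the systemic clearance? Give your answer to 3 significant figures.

CL = Dose_iv / AUC_0→∞
   = 400 / 197 = 2.03046 L/hr

CL = 2.03 L/hr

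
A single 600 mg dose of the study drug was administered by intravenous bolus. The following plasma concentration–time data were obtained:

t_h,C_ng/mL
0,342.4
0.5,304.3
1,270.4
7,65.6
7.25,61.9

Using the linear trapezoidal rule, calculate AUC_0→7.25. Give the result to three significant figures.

Trapezoidal AUC_0→7.25:
  [0→0.5]: (342.4+304.3)/2 × 0.5 = 161.675
  [0.5→1]: (304.3+270.4)/2 × 0.5 = 143.675
  [1→7]: (270.4+65.6)/2 × 6 = 1008.0
  [7→7.25]: (65.6+61.9)/2 × 0.25 = 15.9375
  Sum = 1329.2875 ng/mL·h

AUC = 1330 ng/mL·h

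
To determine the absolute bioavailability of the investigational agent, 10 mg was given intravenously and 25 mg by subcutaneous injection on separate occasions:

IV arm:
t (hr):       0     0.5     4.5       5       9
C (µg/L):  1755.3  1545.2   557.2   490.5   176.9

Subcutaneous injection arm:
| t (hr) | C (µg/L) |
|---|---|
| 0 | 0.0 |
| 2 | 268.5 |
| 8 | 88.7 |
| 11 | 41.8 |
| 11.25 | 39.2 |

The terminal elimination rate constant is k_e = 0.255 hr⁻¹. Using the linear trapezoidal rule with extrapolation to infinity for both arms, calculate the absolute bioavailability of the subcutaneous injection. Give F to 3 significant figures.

F = 0.0929

Trapezoidal AUC_0→9 (IV):
  [0→0.5]: (1755.3+1545.2)/2 × 0.5 = 825.125
  [0.5→4.5]: (1545.2+557.2)/2 × 4 = 4204.8
  [4.5→5]: (557.2+490.5)/2 × 0.5 = 261.925
  [5→9]: (490.5+176.9)/2 × 4 = 1334.8
  Sum = 6626.65 µg/L·hr
IV tail: 176.9/0.255 = 693.725; AUC_iv,0→∞ = 6626.65 + 693.725 = 7320.375 µg/L·hr
Trapezoidal AUC_0→11.25 (subcutaneous injection):
  [0→2]: (0.0+268.5)/2 × 2 = 268.5
  [2→8]: (268.5+88.7)/2 × 6 = 1071.6
  [8→11]: (88.7+41.8)/2 × 3 = 195.75
  [11→11.25]: (41.8+39.2)/2 × 0.25 = 10.125
  Sum = 1545.975 µg/L·hr
subcutaneous injection tail: 39.2/0.255 = 153.725; AUC_ev,0→∞ = 1545.975 + 153.725 = 1699.7 µg/L·hr
F = (AUC_ev/D_ev)/(AUC_iv/D_iv) = (1699.7/25)/(7320.375/10) = 67.988/732.0375 = 0.0929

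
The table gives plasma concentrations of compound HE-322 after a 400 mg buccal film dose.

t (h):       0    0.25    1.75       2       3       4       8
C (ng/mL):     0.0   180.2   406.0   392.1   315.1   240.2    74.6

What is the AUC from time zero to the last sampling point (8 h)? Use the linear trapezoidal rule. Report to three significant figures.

Trapezoidal AUC_0→8:
  [0→0.25]: (0.0+180.2)/2 × 0.25 = 22.525
  [0.25→1.75]: (180.2+406.0)/2 × 1.5 = 439.65
  [1.75→2]: (406.0+392.1)/2 × 0.25 = 99.7625
  [2→3]: (392.1+315.1)/2 × 1 = 353.6
  [3→4]: (315.1+240.2)/2 × 1 = 277.65
  [4→8]: (240.2+74.6)/2 × 4 = 629.6
  Sum = 1822.7875 ng/mL·h

AUC = 1820 ng/mL·h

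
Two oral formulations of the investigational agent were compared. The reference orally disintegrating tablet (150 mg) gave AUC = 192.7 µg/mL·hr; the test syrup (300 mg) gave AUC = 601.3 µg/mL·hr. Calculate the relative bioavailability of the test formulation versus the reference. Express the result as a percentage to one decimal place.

F_rel = 156.0%

F_rel = (AUC_test/D_test) / (AUC_ref/D_ref)
      = (601.3/300) / (192.7/150)
      = 2.00433 / 1.28467 = 1.5602 = 156.02%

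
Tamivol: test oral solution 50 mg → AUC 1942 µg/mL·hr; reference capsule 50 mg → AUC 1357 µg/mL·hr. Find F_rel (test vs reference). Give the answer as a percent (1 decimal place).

F_rel = 143.1%

F_rel = (AUC_test/D_test) / (AUC_ref/D_ref)
      = (1942/50) / (1357/50)
      = 38.84 / 27.14 = 1.4311 = 143.11%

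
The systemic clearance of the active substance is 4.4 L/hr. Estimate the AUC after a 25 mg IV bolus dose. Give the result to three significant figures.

AUC = 5.68 mg/L·hr

AUC_0→∞ = Dose_iv / CL
        = 25 / 4.4 = 5.68182 mg/L·hr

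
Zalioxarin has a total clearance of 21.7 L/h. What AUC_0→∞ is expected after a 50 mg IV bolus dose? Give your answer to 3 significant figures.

AUC_0→∞ = Dose_iv / CL
        = 50 / 21.7 = 2.30415 mg/L·h

AUC = 2.30 mg/L·h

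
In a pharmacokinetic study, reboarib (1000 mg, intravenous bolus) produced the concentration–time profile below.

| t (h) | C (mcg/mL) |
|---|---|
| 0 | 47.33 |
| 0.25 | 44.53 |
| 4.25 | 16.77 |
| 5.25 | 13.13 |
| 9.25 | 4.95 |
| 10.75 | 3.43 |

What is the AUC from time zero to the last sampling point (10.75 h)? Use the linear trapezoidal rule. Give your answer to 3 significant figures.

AUC = 191 mcg/mL·h

Trapezoidal AUC_0→10.75:
  [0→0.25]: (47.33+44.53)/2 × 0.25 = 11.4825
  [0.25→4.25]: (44.53+16.77)/2 × 4 = 122.6
  [4.25→5.25]: (16.77+13.13)/2 × 1 = 14.95
  [5.25→9.25]: (13.13+4.95)/2 × 4 = 36.16
  [9.25→10.75]: (4.95+3.43)/2 × 1.5 = 6.285
  Sum = 191.4775 mcg/mL·h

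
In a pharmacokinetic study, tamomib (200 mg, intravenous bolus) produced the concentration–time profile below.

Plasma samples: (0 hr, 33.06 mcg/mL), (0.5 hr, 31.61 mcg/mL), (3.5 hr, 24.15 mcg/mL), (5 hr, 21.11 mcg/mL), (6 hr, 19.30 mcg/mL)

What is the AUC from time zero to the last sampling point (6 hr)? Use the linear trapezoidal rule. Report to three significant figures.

Trapezoidal AUC_0→6:
  [0→0.5]: (33.06+31.61)/2 × 0.5 = 16.1675
  [0.5→3.5]: (31.61+24.15)/2 × 3 = 83.64
  [3.5→5]: (24.15+21.11)/2 × 1.5 = 33.945
  [5→6]: (21.11+19.30)/2 × 1 = 20.205
  Sum = 153.9575 mcg/mL·hr

AUC = 154 mcg/mL·hr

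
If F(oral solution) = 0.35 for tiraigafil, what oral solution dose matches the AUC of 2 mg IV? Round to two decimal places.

D_oral = 5.71 mg

For equal systemic exposure: F × D_ev = D_iv
D_ev = D_iv / F = 2 / 0.35 = 5.71429 mg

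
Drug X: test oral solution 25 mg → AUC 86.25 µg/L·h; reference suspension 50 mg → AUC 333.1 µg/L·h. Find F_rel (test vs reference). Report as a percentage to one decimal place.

F_rel = (AUC_test/D_test) / (AUC_ref/D_ref)
      = (86.25/25) / (333.1/50)
      = 3.45 / 6.662 = 0.5179 = 51.79%

F_rel = 51.8%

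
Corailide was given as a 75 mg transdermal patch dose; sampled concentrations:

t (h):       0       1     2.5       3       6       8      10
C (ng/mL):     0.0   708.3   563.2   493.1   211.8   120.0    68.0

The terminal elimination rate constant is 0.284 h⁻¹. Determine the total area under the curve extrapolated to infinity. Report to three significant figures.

Trapezoidal AUC_0→10:
  [0→1]: (0.0+708.3)/2 × 1 = 354.15
  [1→2.5]: (708.3+563.2)/2 × 1.5 = 953.625
  [2.5→3]: (563.2+493.1)/2 × 0.5 = 264.075
  [3→6]: (493.1+211.8)/2 × 3 = 1057.35
  [6→8]: (211.8+120.0)/2 × 2 = 331.8
  [8→10]: (120.0+68.0)/2 × 2 = 188.0
  Sum = 3149.0 ng/mL·h
Extrapolated tail: C_last / k_e = 68.0 / 0.284 = 239.437
AUC_0→∞ = 3149.0 + 239.437 = 3388.437 ng/mL·h

AUC = 3390 ng/mL·h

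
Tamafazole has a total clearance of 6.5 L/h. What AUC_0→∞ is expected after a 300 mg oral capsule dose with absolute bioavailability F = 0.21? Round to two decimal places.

AUC_0→∞ = F × Dose / CL
        = 0.21 × 300 / 6.5 = 9.69231 mg/L·h

AUC = 9.69 mg/L·h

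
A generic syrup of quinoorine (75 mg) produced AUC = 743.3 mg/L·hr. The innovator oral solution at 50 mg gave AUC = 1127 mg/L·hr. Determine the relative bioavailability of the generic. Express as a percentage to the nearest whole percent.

F_rel = 44%

F_rel = (AUC_test/D_test) / (AUC_ref/D_ref)
      = (743.3/75) / (1127/50)
      = 9.91067 / 22.54 = 0.4397 = 43.97%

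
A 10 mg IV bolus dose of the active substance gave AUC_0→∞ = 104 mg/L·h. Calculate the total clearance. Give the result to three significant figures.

CL = Dose_iv / AUC_0→∞
   = 10 / 104 = 0.0961538 L/h

CL = 0.0962 L/h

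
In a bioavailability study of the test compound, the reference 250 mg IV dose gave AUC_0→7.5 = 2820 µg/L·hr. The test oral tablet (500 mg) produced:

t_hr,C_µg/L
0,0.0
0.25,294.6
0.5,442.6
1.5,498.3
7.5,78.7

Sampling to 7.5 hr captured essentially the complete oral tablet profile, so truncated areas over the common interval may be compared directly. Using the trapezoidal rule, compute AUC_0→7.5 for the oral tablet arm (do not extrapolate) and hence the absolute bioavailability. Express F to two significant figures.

F = 0.41

Trapezoidal AUC_0→7.5 (oral tablet):
  [0→0.25]: (0.0+294.6)/2 × 0.25 = 36.825
  [0.25→0.5]: (294.6+442.6)/2 × 0.25 = 92.15
  [0.5→1.5]: (442.6+498.3)/2 × 1 = 470.45
  [1.5→7.5]: (498.3+78.7)/2 × 6 = 1731.0
  Sum = 2330.425 µg/L·hr
F = (AUC_ev/D_ev)/(AUC_iv/D_iv) = (2330.425/500)/(2820/250) = 4.66085/11.28 = 0.4132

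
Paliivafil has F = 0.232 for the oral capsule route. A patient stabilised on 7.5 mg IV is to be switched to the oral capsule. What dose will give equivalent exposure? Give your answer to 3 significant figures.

D_oral = 32.3 mg

For equal systemic exposure: F × D_ev = D_iv
D_ev = D_iv / F = 7.5 / 0.232 = 32.3276 mg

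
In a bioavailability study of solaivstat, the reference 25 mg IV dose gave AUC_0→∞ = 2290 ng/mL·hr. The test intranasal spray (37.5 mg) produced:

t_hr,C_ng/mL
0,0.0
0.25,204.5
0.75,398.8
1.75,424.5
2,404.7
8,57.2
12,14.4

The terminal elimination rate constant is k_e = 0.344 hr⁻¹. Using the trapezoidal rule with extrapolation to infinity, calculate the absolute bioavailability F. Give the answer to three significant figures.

Trapezoidal AUC_0→12 (intranasal spray):
  [0→0.25]: (0.0+204.5)/2 × 0.25 = 25.5625
  [0.25→0.75]: (204.5+398.8)/2 × 0.5 = 150.825
  [0.75→1.75]: (398.8+424.5)/2 × 1 = 411.65
  [1.75→2]: (424.5+404.7)/2 × 0.25 = 103.65
  [2→8]: (404.7+57.2)/2 × 6 = 1385.7
  [8→12]: (57.2+14.4)/2 × 4 = 143.2
  Sum = 2220.5875 ng/mL·hr
Tail: C_last/k_e = 14.4/0.344 = 41.860
AUC_0→∞ (intranasal spray) = 2220.5875 + 41.860 = 2262.4475 ng/mL·hr
F = (AUC_ev/D_ev)/(AUC_iv/D_iv) = (2262.4475/37.5)/(2290/25) = 60.3319/91.6 = 0.6586

F = 0.659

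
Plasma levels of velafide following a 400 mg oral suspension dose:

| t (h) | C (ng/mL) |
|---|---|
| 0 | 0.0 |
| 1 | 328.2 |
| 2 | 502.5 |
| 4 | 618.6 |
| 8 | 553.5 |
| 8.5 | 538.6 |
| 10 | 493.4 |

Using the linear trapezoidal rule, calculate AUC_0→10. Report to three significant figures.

AUC = 5090 ng/mL·h

Trapezoidal AUC_0→10:
  [0→1]: (0.0+328.2)/2 × 1 = 164.1
  [1→2]: (328.2+502.5)/2 × 1 = 415.35
  [2→4]: (502.5+618.6)/2 × 2 = 1121.1
  [4→8]: (618.6+553.5)/2 × 4 = 2344.2
  [8→8.5]: (553.5+538.6)/2 × 0.5 = 273.025
  [8.5→10]: (538.6+493.4)/2 × 1.5 = 774.0
  Sum = 5091.775 ng/mL·h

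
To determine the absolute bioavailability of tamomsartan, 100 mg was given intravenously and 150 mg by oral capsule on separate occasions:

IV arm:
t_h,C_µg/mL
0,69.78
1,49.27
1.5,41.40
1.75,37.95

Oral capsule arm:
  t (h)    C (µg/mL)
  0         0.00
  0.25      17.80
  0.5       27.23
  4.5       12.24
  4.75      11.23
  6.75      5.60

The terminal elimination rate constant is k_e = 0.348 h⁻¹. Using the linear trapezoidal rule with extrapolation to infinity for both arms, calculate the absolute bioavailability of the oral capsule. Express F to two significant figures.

F = 0.41

Trapezoidal AUC_0→1.75 (IV):
  [0→1]: (69.78+49.27)/2 × 1 = 59.525
  [1→1.5]: (49.27+41.40)/2 × 0.5 = 22.6675
  [1.5→1.75]: (41.40+37.95)/2 × 0.25 = 9.91875
  Sum = 92.11125 µg/mL·h
IV tail: 37.95/0.348 = 109.052; AUC_iv,0→∞ = 92.11125 + 109.052 = 201.16325 µg/mL·h
Trapezoidal AUC_0→6.75 (oral capsule):
  [0→0.25]: (0.00+17.80)/2 × 0.25 = 2.225
  [0.25→0.5]: (17.80+27.23)/2 × 0.25 = 5.62875
  [0.5→4.5]: (27.23+12.24)/2 × 4 = 78.94
  [4.5→4.75]: (12.24+11.23)/2 × 0.25 = 2.93375
  [4.75→6.75]: (11.23+5.60)/2 × 2 = 16.83
  Sum = 106.5575 µg/mL·h
oral capsule tail: 5.60/0.348 = 16.092; AUC_ev,0→∞ = 106.5575 + 16.092 = 122.6495 µg/mL·h
F = (AUC_ev/D_ev)/(AUC_iv/D_iv) = (122.6495/150)/(201.16325/100) = 0.817663/2.0116325 = 0.4065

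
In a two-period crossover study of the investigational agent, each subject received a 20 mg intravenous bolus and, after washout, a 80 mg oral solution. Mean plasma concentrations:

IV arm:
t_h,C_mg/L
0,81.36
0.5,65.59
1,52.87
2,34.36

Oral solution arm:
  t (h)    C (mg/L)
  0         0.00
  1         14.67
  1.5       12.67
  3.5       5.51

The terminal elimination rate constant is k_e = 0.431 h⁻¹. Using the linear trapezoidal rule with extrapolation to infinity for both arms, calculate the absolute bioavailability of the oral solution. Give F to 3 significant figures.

F = 0.0595

Trapezoidal AUC_0→2 (IV):
  [0→0.5]: (81.36+65.59)/2 × 0.5 = 36.7375
  [0.5→1]: (65.59+52.87)/2 × 0.5 = 29.615
  [1→2]: (52.87+34.36)/2 × 1 = 43.615
  Sum = 109.9675 mg/L·h
IV tail: 34.36/0.431 = 79.722; AUC_iv,0→∞ = 109.9675 + 79.722 = 189.6895 mg/L·h
Trapezoidal AUC_0→3.5 (oral solution):
  [0→1]: (0.00+14.67)/2 × 1 = 7.335
  [1→1.5]: (14.67+12.67)/2 × 0.5 = 6.835
  [1.5→3.5]: (12.67+5.51)/2 × 2 = 18.18
  Sum = 32.35 mg/L·h
oral solution tail: 5.51/0.431 = 12.784; AUC_ev,0→∞ = 32.35 + 12.784 = 45.134 mg/L·h
F = (AUC_ev/D_ev)/(AUC_iv/D_iv) = (45.134/80)/(189.6895/20) = 0.564175/9.484475 = 0.0595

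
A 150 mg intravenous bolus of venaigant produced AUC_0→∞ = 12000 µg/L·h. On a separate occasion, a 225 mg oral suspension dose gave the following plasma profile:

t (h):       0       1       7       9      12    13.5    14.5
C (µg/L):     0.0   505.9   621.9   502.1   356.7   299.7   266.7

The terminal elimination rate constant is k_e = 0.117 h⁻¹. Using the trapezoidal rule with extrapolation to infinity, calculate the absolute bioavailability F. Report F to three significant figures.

F = 0.506

Trapezoidal AUC_0→14.5 (oral suspension):
  [0→1]: (0.0+505.9)/2 × 1 = 252.95
  [1→7]: (505.9+621.9)/2 × 6 = 3383.4
  [7→9]: (621.9+502.1)/2 × 2 = 1124.0
  [9→12]: (502.1+356.7)/2 × 3 = 1288.2
  [12→13.5]: (356.7+299.7)/2 × 1.5 = 492.3
  [13.5→14.5]: (299.7+266.7)/2 × 1 = 283.2
  Sum = 6824.05 µg/L·h
Tail: C_last/k_e = 266.7/0.117 = 2279.487
AUC_0→∞ (oral suspension) = 6824.05 + 2279.487 = 9103.537 µg/L·h
F = (AUC_ev/D_ev)/(AUC_iv/D_iv) = (9103.537/225)/(12000/150) = 40.4602/80 = 0.5058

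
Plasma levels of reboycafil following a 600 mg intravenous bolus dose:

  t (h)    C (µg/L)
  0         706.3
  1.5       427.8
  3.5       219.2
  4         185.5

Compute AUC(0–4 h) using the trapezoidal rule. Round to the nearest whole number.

Trapezoidal AUC_0→4:
  [0→1.5]: (706.3+427.8)/2 × 1.5 = 850.575
  [1.5→3.5]: (427.8+219.2)/2 × 2 = 647.0
  [3.5→4]: (219.2+185.5)/2 × 0.5 = 101.175
  Sum = 1598.75 µg/L·h

AUC = 1599 µg/L·h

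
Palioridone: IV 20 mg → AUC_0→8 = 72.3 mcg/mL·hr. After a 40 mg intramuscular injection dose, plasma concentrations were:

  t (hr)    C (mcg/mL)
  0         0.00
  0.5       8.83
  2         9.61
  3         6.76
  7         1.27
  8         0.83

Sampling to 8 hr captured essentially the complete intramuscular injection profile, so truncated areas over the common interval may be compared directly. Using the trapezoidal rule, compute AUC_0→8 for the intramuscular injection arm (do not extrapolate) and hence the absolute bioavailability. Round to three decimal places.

Trapezoidal AUC_0→8 (intramuscular injection):
  [0→0.5]: (0.00+8.83)/2 × 0.5 = 2.2075
  [0.5→2]: (8.83+9.61)/2 × 1.5 = 13.83
  [2→3]: (9.61+6.76)/2 × 1 = 8.185
  [3→7]: (6.76+1.27)/2 × 4 = 16.06
  [7→8]: (1.27+0.83)/2 × 1 = 1.05
  Sum = 41.3325 mcg/mL·hr
F = (AUC_ev/D_ev)/(AUC_iv/D_iv) = (41.3325/40)/(72.3/20) = 1.0333125/3.615 = 0.2858

F = 0.286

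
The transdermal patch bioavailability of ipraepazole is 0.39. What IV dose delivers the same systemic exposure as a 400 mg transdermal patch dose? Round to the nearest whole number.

Systemic exposure from an extravascular dose = F × D_ev, so the equivalent IV dose is F × D_ev.
D_iv = F × D_ev = 0.39 × 400 = 156 mg

D_iv = 156 mg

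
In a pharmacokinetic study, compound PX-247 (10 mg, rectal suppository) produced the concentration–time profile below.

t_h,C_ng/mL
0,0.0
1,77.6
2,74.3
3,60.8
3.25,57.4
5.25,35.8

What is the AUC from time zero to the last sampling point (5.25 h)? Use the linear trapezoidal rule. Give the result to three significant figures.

Trapezoidal AUC_0→5.25:
  [0→1]: (0.0+77.6)/2 × 1 = 38.8
  [1→2]: (77.6+74.3)/2 × 1 = 75.95
  [2→3]: (74.3+60.8)/2 × 1 = 67.55
  [3→3.25]: (60.8+57.4)/2 × 0.25 = 14.775
  [3.25→5.25]: (57.4+35.8)/2 × 2 = 93.2
  Sum = 290.275 ng/mL·h

AUC = 290 ng/mL·h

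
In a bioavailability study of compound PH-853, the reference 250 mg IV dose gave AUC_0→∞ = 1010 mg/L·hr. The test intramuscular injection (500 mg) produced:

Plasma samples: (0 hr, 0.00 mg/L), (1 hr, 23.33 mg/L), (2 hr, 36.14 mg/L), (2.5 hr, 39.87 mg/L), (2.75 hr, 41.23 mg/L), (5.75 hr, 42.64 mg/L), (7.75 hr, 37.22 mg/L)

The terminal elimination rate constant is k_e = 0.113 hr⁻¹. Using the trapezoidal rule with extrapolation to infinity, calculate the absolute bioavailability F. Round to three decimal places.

Trapezoidal AUC_0→7.75 (intramuscular injection):
  [0→1]: (0.00+23.33)/2 × 1 = 11.665
  [1→2]: (23.33+36.14)/2 × 1 = 29.735
  [2→2.5]: (36.14+39.87)/2 × 0.5 = 19.0025
  [2.5→2.75]: (39.87+41.23)/2 × 0.25 = 10.1375
  [2.75→5.75]: (41.23+42.64)/2 × 3 = 125.805
  [5.75→7.75]: (42.64+37.22)/2 × 2 = 79.86
  Sum = 276.205 mg/L·hr
Tail: C_last/k_e = 37.22/0.113 = 329.381
AUC_0→∞ (intramuscular injection) = 276.205 + 329.381 = 605.586 mg/L·hr
F = (AUC_ev/D_ev)/(AUC_iv/D_iv) = (605.586/500)/(1010/250) = 1.211172/4.04 = 0.2998

F = 0.300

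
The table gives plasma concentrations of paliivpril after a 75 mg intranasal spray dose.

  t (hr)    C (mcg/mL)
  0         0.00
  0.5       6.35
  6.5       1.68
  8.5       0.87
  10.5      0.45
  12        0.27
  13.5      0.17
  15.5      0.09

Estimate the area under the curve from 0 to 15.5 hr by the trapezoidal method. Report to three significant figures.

Trapezoidal AUC_0→15.5:
  [0→0.5]: (0.00+6.35)/2 × 0.5 = 1.5875
  [0.5→6.5]: (6.35+1.68)/2 × 6 = 24.09
  [6.5→8.5]: (1.68+0.87)/2 × 2 = 2.55
  [8.5→10.5]: (0.87+0.45)/2 × 2 = 1.32
  [10.5→12]: (0.45+0.27)/2 × 1.5 = 0.54
  [12→13.5]: (0.27+0.17)/2 × 1.5 = 0.33
  [13.5→15.5]: (0.17+0.09)/2 × 2 = 0.26
  Sum = 30.6775 mcg/mL·hr

AUC = 30.7 mcg/mL·hr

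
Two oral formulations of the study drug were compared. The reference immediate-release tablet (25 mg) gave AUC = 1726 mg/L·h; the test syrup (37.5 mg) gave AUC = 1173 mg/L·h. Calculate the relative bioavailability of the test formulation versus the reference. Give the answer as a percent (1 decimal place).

F_rel = (AUC_test/D_test) / (AUC_ref/D_ref)
      = (1173/37.5) / (1726/25)
      = 31.28 / 69.04 = 0.4531 = 45.31%

F_rel = 45.3%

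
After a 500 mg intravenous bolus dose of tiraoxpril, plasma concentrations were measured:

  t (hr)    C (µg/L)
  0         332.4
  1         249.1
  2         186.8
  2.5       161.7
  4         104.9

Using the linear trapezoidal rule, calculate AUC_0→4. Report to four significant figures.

Trapezoidal AUC_0→4:
  [0→1]: (332.4+249.1)/2 × 1 = 290.75
  [1→2]: (249.1+186.8)/2 × 1 = 217.95
  [2→2.5]: (186.8+161.7)/2 × 0.5 = 87.125
  [2.5→4]: (161.7+104.9)/2 × 1.5 = 199.95
  Sum = 795.775 µg/L·hr

AUC = 795.8 µg/L·hr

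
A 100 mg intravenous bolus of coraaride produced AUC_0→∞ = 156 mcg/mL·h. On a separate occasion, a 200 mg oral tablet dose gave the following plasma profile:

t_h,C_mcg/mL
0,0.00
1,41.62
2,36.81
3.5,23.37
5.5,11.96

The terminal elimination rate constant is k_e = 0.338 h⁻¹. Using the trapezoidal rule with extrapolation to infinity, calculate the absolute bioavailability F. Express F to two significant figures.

Trapezoidal AUC_0→5.5 (oral tablet):
  [0→1]: (0.00+41.62)/2 × 1 = 20.81
  [1→2]: (41.62+36.81)/2 × 1 = 39.215
  [2→3.5]: (36.81+23.37)/2 × 1.5 = 45.135
  [3.5→5.5]: (23.37+11.96)/2 × 2 = 35.33
  Sum = 140.49 mcg/mL·h
Tail: C_last/k_e = 11.96/0.338 = 35.385
AUC_0→∞ (oral tablet) = 140.49 + 35.385 = 175.875 mcg/mL·h
F = (AUC_ev/D_ev)/(AUC_iv/D_iv) = (175.875/200)/(156/100) = 0.879375/1.56 = 0.5637

F = 0.56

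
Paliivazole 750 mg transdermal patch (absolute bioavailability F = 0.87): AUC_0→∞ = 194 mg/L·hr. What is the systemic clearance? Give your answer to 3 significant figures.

CL = 3.36 L/hr

CL = F × Dose / AUC_0→∞
   = 0.87 × 750 / 194 = 3.3634 L/hr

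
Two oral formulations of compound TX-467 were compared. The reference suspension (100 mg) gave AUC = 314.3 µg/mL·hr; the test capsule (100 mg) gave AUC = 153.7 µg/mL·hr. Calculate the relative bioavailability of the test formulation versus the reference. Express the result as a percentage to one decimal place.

F_rel = 48.9%

F_rel = (AUC_test/D_test) / (AUC_ref/D_ref)
      = (153.7/100) / (314.3/100)
      = 1.537 / 3.143 = 0.4890 = 48.90%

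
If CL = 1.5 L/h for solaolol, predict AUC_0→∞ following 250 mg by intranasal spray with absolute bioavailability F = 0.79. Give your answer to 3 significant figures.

AUC_0→∞ = F × Dose / CL
        = 0.79 × 250 / 1.5 = 131.667 mg/L·h

AUC = 132 mg/L·h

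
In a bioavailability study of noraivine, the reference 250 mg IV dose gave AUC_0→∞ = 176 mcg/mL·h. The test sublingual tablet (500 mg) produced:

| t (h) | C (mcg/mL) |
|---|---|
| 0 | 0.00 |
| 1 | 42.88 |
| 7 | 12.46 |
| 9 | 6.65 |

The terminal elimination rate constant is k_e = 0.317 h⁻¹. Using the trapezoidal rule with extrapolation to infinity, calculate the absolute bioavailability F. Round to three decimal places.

Trapezoidal AUC_0→9 (sublingual tablet):
  [0→1]: (0.00+42.88)/2 × 1 = 21.44
  [1→7]: (42.88+12.46)/2 × 6 = 166.02
  [7→9]: (12.46+6.65)/2 × 2 = 19.11
  Sum = 206.57 mcg/mL·h
Tail: C_last/k_e = 6.65/0.317 = 20.978
AUC_0→∞ (sublingual tablet) = 206.57 + 20.978 = 227.548 mcg/mL·h
F = (AUC_ev/D_ev)/(AUC_iv/D_iv) = (227.548/500)/(176/250) = 0.455096/0.704 = 0.6464

F = 0.646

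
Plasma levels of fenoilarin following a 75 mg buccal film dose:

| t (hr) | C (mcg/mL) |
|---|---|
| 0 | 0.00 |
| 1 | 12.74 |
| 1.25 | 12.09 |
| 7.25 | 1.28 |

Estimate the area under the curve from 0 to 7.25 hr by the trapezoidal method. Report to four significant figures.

AUC = 49.58 mcg/mL·hr

Trapezoidal AUC_0→7.25:
  [0→1]: (0.00+12.74)/2 × 1 = 6.37
  [1→1.25]: (12.74+12.09)/2 × 0.25 = 3.10375
  [1.25→7.25]: (12.09+1.28)/2 × 6 = 40.11
  Sum = 49.58375 mcg/mL·hr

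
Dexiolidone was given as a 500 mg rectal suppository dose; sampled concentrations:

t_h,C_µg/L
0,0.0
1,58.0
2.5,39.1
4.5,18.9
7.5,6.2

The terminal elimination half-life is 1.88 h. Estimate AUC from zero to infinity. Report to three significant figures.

Trapezoidal AUC_0→7.5:
  [0→1]: (0.0+58.0)/2 × 1 = 29.0
  [1→2.5]: (58.0+39.1)/2 × 1.5 = 72.825
  [2.5→4.5]: (39.1+18.9)/2 × 2 = 58.0
  [4.5→7.5]: (18.9+6.2)/2 × 3 = 37.65
  Sum = 197.475 µg/L·h
k_e = ln2 / t½ = 0.693147 / 1.88 = 0.3687 h^-1
Extrapolated tail: C_last / k_e = 6.2 / 0.3687 = 16.816
AUC_0→∞ = 197.475 + 16.816 = 214.291 µg/L·h

AUC = 214 µg/L·h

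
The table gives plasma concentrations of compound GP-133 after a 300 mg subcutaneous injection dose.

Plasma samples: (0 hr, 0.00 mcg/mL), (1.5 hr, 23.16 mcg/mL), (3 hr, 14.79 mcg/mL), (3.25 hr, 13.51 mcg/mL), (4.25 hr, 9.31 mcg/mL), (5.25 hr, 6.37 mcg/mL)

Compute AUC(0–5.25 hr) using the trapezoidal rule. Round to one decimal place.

Trapezoidal AUC_0→5.25:
  [0→1.5]: (0.00+23.16)/2 × 1.5 = 17.37
  [1.5→3]: (23.16+14.79)/2 × 1.5 = 28.4625
  [3→3.25]: (14.79+13.51)/2 × 0.25 = 3.5375
  [3.25→4.25]: (13.51+9.31)/2 × 1 = 11.41
  [4.25→5.25]: (9.31+6.37)/2 × 1 = 7.84
  Sum = 68.62 mcg/mL·hr

AUC = 68.6 mcg/mL·hr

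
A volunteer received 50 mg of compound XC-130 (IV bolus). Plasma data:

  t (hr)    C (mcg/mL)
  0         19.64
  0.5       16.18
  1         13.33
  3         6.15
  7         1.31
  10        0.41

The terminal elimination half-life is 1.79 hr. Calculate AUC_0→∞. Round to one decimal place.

AUC = 54.4 mcg/mL·hr

Trapezoidal AUC_0→10:
  [0→0.5]: (19.64+16.18)/2 × 0.5 = 8.955
  [0.5→1]: (16.18+13.33)/2 × 0.5 = 7.3775
  [1→3]: (13.33+6.15)/2 × 2 = 19.48
  [3→7]: (6.15+1.31)/2 × 4 = 14.92
  [7→10]: (1.31+0.41)/2 × 3 = 2.58
  Sum = 53.3125 mcg/mL·hr
k_e = ln2 / t½ = 0.693147 / 1.79 = 0.3872 hr^-1
Extrapolated tail: C_last / k_e = 0.41 / 0.3872 = 1.059
AUC_0→∞ = 53.3125 + 1.059 = 54.3715 mcg/mL·hr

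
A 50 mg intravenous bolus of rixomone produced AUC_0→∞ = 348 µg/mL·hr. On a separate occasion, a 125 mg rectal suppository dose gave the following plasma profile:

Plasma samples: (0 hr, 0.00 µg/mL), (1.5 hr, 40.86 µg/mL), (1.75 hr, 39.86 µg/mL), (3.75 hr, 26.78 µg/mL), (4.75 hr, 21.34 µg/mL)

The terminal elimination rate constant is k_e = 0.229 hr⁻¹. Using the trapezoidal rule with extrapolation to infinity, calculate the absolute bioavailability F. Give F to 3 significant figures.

Trapezoidal AUC_0→4.75 (rectal suppository):
  [0→1.5]: (0.00+40.86)/2 × 1.5 = 30.645
  [1.5→1.75]: (40.86+39.86)/2 × 0.25 = 10.09
  [1.75→3.75]: (39.86+26.78)/2 × 2 = 66.64
  [3.75→4.75]: (26.78+21.34)/2 × 1 = 24.06
  Sum = 131.435 µg/mL·hr
Tail: C_last/k_e = 21.34/0.229 = 93.188
AUC_0→∞ (rectal suppository) = 131.435 + 93.188 = 224.623 µg/mL·hr
F = (AUC_ev/D_ev)/(AUC_iv/D_iv) = (224.623/125)/(348/50) = 1.796984/6.96 = 0.2582

F = 0.258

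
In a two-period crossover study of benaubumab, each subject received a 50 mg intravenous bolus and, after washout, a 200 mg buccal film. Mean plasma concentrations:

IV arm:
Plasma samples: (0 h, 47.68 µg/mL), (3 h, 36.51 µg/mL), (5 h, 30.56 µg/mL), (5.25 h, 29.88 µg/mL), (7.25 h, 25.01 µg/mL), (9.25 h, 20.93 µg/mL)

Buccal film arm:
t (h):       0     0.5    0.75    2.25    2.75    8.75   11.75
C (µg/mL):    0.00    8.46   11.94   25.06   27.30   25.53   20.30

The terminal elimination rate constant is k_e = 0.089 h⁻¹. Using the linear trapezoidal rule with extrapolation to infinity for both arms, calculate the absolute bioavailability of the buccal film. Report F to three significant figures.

Trapezoidal AUC_0→9.25 (IV):
  [0→3]: (47.68+36.51)/2 × 3 = 126.285
  [3→5]: (36.51+30.56)/2 × 2 = 67.07
  [5→5.25]: (30.56+29.88)/2 × 0.25 = 7.555
  [5.25→7.25]: (29.88+25.01)/2 × 2 = 54.89
  [7.25→9.25]: (25.01+20.93)/2 × 2 = 45.94
  Sum = 301.74 µg/mL·h
IV tail: 20.93/0.089 = 235.169; AUC_iv,0→∞ = 301.74 + 235.169 = 536.909 µg/mL·h
Trapezoidal AUC_0→11.75 (buccal film):
  [0→0.5]: (0.00+8.46)/2 × 0.5 = 2.115
  [0.5→0.75]: (8.46+11.94)/2 × 0.25 = 2.55
  [0.75→2.25]: (11.94+25.06)/2 × 1.5 = 27.75
  [2.25→2.75]: (25.06+27.30)/2 × 0.5 = 13.09
  [2.75→8.75]: (27.30+25.53)/2 × 6 = 158.49
  [8.75→11.75]: (25.53+20.30)/2 × 3 = 68.745
  Sum = 272.74 µg/mL·h
buccal film tail: 20.30/0.089 = 228.090; AUC_ev,0→∞ = 272.74 + 228.090 = 500.83 µg/mL·h
F = (AUC_ev/D_ev)/(AUC_iv/D_iv) = (500.83/200)/(536.909/50) = 2.50415/10.73818 = 0.2332

F = 0.233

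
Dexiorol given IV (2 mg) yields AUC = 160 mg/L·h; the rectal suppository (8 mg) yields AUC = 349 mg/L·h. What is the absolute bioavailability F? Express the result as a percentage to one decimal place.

F = 54.5%

F = (AUC_ev / D_ev) / (AUC_iv / D_iv)
  = (349/8) / (160/2)
  = 43.625 / 80 = 0.5453
  = 54.53%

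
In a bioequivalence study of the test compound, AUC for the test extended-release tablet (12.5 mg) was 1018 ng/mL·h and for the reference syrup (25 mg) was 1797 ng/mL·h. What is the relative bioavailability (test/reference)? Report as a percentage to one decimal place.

F_rel = (AUC_test/D_test) / (AUC_ref/D_ref)
      = (1018/12.5) / (1797/25)
      = 81.44 / 71.88 = 1.1330 = 113.30%

F_rel = 113.3%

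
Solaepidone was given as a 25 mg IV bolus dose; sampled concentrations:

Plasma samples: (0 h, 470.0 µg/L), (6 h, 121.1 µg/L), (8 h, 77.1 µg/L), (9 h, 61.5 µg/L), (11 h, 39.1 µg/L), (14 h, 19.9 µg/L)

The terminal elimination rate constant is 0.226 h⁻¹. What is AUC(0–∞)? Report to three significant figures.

Trapezoidal AUC_0→14:
  [0→6]: (470.0+121.1)/2 × 6 = 1773.3
  [6→8]: (121.1+77.1)/2 × 2 = 198.2
  [8→9]: (77.1+61.5)/2 × 1 = 69.3
  [9→11]: (61.5+39.1)/2 × 2 = 100.6
  [11→14]: (39.1+19.9)/2 × 3 = 88.5
  Sum = 2229.9 µg/L·h
Extrapolated tail: C_last / k_e = 19.9 / 0.226 = 88.053
AUC_0→∞ = 2229.9 + 88.053 = 2317.953 µg/L·h

AUC = 2320 µg/L·h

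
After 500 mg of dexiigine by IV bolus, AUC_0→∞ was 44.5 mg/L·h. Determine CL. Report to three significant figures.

CL = 11.2 L/h

CL = Dose_iv / AUC_0→∞
   = 500 / 44.5 = 11.236 L/h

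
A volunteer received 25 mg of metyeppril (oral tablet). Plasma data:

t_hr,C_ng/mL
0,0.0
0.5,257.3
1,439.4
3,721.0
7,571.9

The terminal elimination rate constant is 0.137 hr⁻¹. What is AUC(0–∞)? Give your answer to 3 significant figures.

AUC = 8160 ng/mL·hr

Trapezoidal AUC_0→7:
  [0→0.5]: (0.0+257.3)/2 × 0.5 = 64.325
  [0.5→1]: (257.3+439.4)/2 × 0.5 = 174.175
  [1→3]: (439.4+721.0)/2 × 2 = 1160.4
  [3→7]: (721.0+571.9)/2 × 4 = 2585.8
  Sum = 3984.7 ng/mL·hr
Extrapolated tail: C_last / k_e = 571.9 / 0.137 = 4174.453
AUC_0→∞ = 3984.7 + 4174.453 = 8159.153 ng/mL·hr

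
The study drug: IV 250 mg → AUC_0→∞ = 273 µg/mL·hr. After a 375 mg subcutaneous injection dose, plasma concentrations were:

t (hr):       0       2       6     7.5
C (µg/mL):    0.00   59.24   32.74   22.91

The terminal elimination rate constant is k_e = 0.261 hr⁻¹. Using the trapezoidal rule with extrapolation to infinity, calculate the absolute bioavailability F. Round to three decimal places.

Trapezoidal AUC_0→7.5 (subcutaneous injection):
  [0→2]: (0.00+59.24)/2 × 2 = 59.24
  [2→6]: (59.24+32.74)/2 × 4 = 183.96
  [6→7.5]: (32.74+22.91)/2 × 1.5 = 41.7375
  Sum = 284.9375 µg/mL·hr
Tail: C_last/k_e = 22.91/0.261 = 87.778
AUC_0→∞ (subcutaneous injection) = 284.9375 + 87.778 = 372.7155 µg/mL·hr
F = (AUC_ev/D_ev)/(AUC_iv/D_iv) = (372.7155/375)/(273/250) = 0.993908/1.092 = 0.9102

F = 0.910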